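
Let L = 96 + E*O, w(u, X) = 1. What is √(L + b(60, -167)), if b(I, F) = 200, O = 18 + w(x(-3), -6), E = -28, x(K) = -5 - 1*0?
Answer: 2*I*√59 ≈ 15.362*I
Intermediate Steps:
x(K) = -5 (x(K) = -5 + 0 = -5)
O = 19 (O = 18 + 1 = 19)
L = -436 (L = 96 - 28*19 = 96 - 532 = -436)
√(L + b(60, -167)) = √(-436 + 200) = √(-236) = 2*I*√59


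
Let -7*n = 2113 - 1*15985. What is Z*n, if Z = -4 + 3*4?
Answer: 110976/7 ≈ 15854.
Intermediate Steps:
n = 13872/7 (n = -(2113 - 1*15985)/7 = -(2113 - 15985)/7 = -1/7*(-13872) = 13872/7 ≈ 1981.7)
Z = 8 (Z = -4 + 12 = 8)
Z*n = 8*(13872/7) = 110976/7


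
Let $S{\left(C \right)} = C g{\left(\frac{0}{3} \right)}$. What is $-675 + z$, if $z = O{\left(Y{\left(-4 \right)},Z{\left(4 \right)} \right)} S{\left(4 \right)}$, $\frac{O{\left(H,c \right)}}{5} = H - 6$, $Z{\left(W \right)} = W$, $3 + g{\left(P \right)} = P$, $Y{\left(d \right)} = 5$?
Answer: $-615$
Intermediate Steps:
$g{\left(P \right)} = -3 + P$
$O{\left(H,c \right)} = -30 + 5 H$ ($O{\left(H,c \right)} = 5 \left(H - 6\right) = 5 \left(-6 + H\right) = -30 + 5 H$)
$S{\left(C \right)} = - 3 C$ ($S{\left(C \right)} = C \left(-3 + \frac{0}{3}\right) = C \left(-3 + 0 \cdot \frac{1}{3}\right) = C \left(-3 + 0\right) = C \left(-3\right) = - 3 C$)
$z = 60$ ($z = \left(-30 + 5 \cdot 5\right) \left(\left(-3\right) 4\right) = \left(-30 + 25\right) \left(-12\right) = \left(-5\right) \left(-12\right) = 60$)
$-675 + z = -675 + 60 = -615$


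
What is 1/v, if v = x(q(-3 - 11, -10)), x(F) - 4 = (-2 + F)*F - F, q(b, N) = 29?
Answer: 1/758 ≈ 0.0013193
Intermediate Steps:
x(F) = 4 - F + F*(-2 + F) (x(F) = 4 + ((-2 + F)*F - F) = 4 + (F*(-2 + F) - F) = 4 + (-F + F*(-2 + F)) = 4 - F + F*(-2 + F))
v = 758 (v = 4 + 29**2 - 3*29 = 4 + 841 - 87 = 758)
1/v = 1/758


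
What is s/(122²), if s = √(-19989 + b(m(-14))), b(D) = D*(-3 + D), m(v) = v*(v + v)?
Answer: √132499/14884 ≈ 0.024456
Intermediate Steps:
m(v) = 2*v² (m(v) = v*(2*v) = 2*v²)
s = √132499 (s = √(-19989 + (2*(-14)²)*(-3 + 2*(-14)²)) = √(-19989 + (2*196)*(-3 + 2*196)) = √(-19989 + 392*(-3 + 392)) = √(-19989 + 392*389) = √(-19989 + 152488) = √132499 ≈ 364.00)
s/(122²) = √132499/(122²) = √132499/14884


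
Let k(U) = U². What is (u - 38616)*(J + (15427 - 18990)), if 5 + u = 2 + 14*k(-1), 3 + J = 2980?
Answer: 22622530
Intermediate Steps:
J = 2977 (J = -3 + 2980 = 2977)
u = 11 (u = -5 + (2 + 14*(-1)²) = -5 + (2 + 14*1) = -5 + (2 + 14) = -5 + 16 = 11)
(u - 38616)*(J + (15427 - 18990)) = (11 - 38616)*(2977 + (15427 - 18990)) = -38605*(2977 - 3563) = -38605*(-586) = 22622530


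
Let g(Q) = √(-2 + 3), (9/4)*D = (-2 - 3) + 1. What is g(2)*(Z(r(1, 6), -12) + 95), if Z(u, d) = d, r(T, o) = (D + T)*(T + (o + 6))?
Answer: 83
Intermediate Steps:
D = -16/9 (D = 4*((-2 - 3) + 1)/9 = 4*(-5 + 1)/9 = (4/9)*(-4) = -16/9 ≈ -1.7778)
r(T, o) = (-16/9 + T)*(6 + T + o) (r(T, o) = (-16/9 + T)*(T + (o + 6)) = (-16/9 + T)*(T + (6 + o)) = (-16/9 + T)*(6 + T + o))
g(Q) = 1 (g(Q) = √1 = 1)
g(2)*(Z(r(1, 6), -12) + 95) = 1*(-12 + 95) = 1*83 = 83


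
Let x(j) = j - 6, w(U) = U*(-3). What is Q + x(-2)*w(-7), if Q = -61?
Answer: -229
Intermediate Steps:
w(U) = -3*U
x(j) = -6 + j
Q + x(-2)*w(-7) = -61 + (-6 - 2)*(-3*(-7)) = -61 - 8*21 = -61 - 168 = -229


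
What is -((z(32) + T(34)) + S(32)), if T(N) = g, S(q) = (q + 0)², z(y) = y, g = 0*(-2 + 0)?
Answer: -1056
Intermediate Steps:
g = 0 (g = 0*(-2) = 0)
S(q) = q²
T(N) = 0
-((z(32) + T(34)) + S(32)) = -((32 + 0) + 32²) = -(32 + 1024) = -1*1056 = -1056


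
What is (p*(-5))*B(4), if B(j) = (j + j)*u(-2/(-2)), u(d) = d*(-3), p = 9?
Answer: 1080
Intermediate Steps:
u(d) = -3*d
B(j) = -6*j (B(j) = (j + j)*(-(-6)/(-2)) = (2*j)*(-(-6)*(-1)/2) = (2*j)*(-3*1) = (2*j)*(-3) = -6*j)
(p*(-5))*B(4) = (9*(-5))*(-6*4) = -45*(-24) = 1080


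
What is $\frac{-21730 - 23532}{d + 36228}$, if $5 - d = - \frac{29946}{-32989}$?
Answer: $- \frac{1493148118}{1195260491} \approx -1.2492$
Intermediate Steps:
$d = \frac{134999}{32989}$ ($d = 5 - - \frac{29946}{-32989} = 5 - \left(-29946\right) \left(- \frac{1}{32989}\right) = 5 - \frac{29946}{32989} = \frac{134999}{32989} \approx 4.0922$)
$\frac{-21730 - 23532}{d + 36228} = \frac{-21730 - 23532}{\frac{134999}{32989} + 36228} = - \frac{45262}{\frac{1195260491}{32989}} = \left(-45262\right) \frac{32989}{1195260491} = - \frac{1493148118}{1195260491}$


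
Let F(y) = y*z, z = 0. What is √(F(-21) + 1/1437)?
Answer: √1437/1437 ≈ 0.026380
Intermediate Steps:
F(y) = 0 (F(y) = y*0 = 0)
√(F(-21) + 1/1437) = √(0 + 1/1437) = √(1/1437) = √1437/1437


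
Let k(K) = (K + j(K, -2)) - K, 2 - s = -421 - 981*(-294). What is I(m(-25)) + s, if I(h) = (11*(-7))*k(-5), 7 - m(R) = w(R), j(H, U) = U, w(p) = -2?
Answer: -287837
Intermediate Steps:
m(R) = 9 (m(R) = 7 - 1*(-2) = 7 + 2 = 9)
s = -287991 (s = 2 - (-421 - 981*(-294)) = 2 - (-421 + 288414) = 2 - 1*287993 = 2 - 287993 = -287991)
k(K) = -2 (k(K) = (K - 2) - K = (-2 + K) - K = -2)
I(h) = 154 (I(h) = (11*(-7))*(-2) = -77*(-2) = 154)
I(m(-25)) + s = 154 - 287991 = -287837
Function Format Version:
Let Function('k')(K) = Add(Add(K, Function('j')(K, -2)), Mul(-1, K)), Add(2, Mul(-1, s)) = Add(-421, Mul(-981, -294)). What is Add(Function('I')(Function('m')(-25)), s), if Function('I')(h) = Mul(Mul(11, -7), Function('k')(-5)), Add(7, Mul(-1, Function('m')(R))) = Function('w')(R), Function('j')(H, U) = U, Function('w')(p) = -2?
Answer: -287837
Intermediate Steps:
Function('m')(R) = 9 (Function('m')(R) = Add(7, Mul(-1, -2)) = Add(7, 2) = 9)
s = -287991 (s = Add(2, Mul(-1, Add(-421, Mul(-981, -294)))) = Add(2, Mul(-1, Add(-421, 288414))) = Add(2, Mul(-1, 287993)) = Add(2, -287993) = -287991)
Function('k')(K) = -2 (Function('k')(K) = Add(Add(K, -2), Mul(-1, K)) = Add(Add(-2, K), Mul(-1, K)) = -2)
Function('I')(h) = 154 (Function('I')(h) = Mul(Mul(11, -7), -2) = Mul(-77, -2) = 154)
Add(Function('I')(Function('m')(-25)), s) = Add(154, -287991) = -287837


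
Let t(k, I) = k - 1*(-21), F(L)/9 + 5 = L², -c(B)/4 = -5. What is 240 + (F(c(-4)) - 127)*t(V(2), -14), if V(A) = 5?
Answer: 89368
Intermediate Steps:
c(B) = 20 (c(B) = -4*(-5) = 20)
F(L) = -45 + 9*L²
t(k, I) = 21 + k (t(k, I) = k + 21 = 21 + k)
240 + (F(c(-4)) - 127)*t(V(2), -14) = 240 + ((-45 + 9*20²) - 127)*(21 + 5) = 240 + ((-45 + 9*400) - 127)*26 = 240 + ((-45 + 3600) - 127)*26 = 240 + (3555 - 127)*26 = 240 + 3428*26 = 240 + 89128 = 89368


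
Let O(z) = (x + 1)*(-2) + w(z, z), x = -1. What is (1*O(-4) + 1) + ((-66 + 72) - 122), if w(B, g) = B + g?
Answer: -123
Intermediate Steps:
O(z) = 2*z (O(z) = (-1 + 1)*(-2) + (z + z) = 0*(-2) + 2*z = 0 + 2*z = 2*z)
(1*O(-4) + 1) + ((-66 + 72) - 122) = (1*(2*(-4)) + 1) + ((-66 + 72) - 122) = (1*(-8) + 1) + (6 - 122) = (-8 + 1) - 116 = -7 - 116 = -123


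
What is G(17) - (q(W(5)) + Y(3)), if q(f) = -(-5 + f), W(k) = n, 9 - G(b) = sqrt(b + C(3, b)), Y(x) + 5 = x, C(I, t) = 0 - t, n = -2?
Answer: 4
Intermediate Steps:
C(I, t) = -t
Y(x) = -5 + x
G(b) = 9 (G(b) = 9 - sqrt(b - b) = 9 - sqrt(0) = 9 - 1*0 = 9 + 0 = 9)
W(k) = -2
q(f) = 5 - f
G(17) - (q(W(5)) + Y(3)) = 9 - ((5 - 1*(-2)) + (-5 + 3)) = 9 - ((5 + 2) - 2) = 9 - (7 - 2) = 9 - 1*5 = 9 - 5 = 4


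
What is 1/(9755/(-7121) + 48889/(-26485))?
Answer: -188599685/606499744 ≈ -0.31096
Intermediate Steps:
1/(9755/(-7121) + 48889/(-26485)) = 1/(9755*(-1/7121) + 48889*(-1/26485)) = 1/(-9755/7121 - 48889/26485) = 1/(-606499744/188599685) = -188599685/606499744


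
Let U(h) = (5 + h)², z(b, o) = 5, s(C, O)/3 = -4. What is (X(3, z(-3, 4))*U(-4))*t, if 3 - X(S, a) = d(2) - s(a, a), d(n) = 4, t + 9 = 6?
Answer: 39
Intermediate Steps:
t = -3 (t = -9 + 6 = -3)
s(C, O) = -12 (s(C, O) = 3*(-4) = -12)
X(S, a) = -13 (X(S, a) = 3 - (4 - 1*(-12)) = 3 - (4 + 12) = 3 - 1*16 = 3 - 16 = -13)
(X(3, z(-3, 4))*U(-4))*t = -13*(5 - 4)²*(-3) = -13*1²*(-3) = -13*1*(-3) = -13*(-3) = 39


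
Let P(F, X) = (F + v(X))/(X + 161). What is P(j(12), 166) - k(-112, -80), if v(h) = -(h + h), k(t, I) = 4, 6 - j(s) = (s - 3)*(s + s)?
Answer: -1850/327 ≈ -5.6575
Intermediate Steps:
j(s) = 6 - 2*s*(-3 + s) (j(s) = 6 - (s - 3)*(s + s) = 6 - (-3 + s)*2*s = 6 - 2*s*(-3 + s))
v(h) = -2*h
P(F, X) = (F - 2*X)/(161 + X) (P(F, X) = (F - 2*X)/(X + 161) = (F - 2*X)/(161 + X))
P(j(12), 166) - k(-112, -80) = ((6 - 2*12² + 6*12) - 2*166)/(161 + 166) - 1*4 = ((6 - 2*144 + 72) - 332)/327 - 4 = ((6 - 288 + 72) - 332)/327 - 4 = (-210 - 332)/327 - 4 = (1/327)*(-542) - 4 = -542/327 - 4 = -1850/327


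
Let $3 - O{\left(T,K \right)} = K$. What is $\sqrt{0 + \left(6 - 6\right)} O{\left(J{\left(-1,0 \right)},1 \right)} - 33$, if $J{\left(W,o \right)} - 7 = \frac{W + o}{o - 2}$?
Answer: $-33$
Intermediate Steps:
$J{\left(W,o \right)} = 7 + \frac{W + o}{-2 + o}$ ($J{\left(W,o \right)} = 7 + \frac{W + o}{o - 2} = 7 + \frac{W + o}{-2 + o}$)
$O{\left(T,K \right)} = 3 - K$
$\sqrt{0 + \left(6 - 6\right)} O{\left(J{\left(-1,0 \right)},1 \right)} - 33 = \sqrt{0 + \left(6 - 6\right)} \left(3 - 1\right) - 33 = \sqrt{0 + 0} \left(3 - 1\right) - 33 = \sqrt{0} \cdot 2 - 33 = 0 \cdot 2 - 33 = 0 - 33 = -33$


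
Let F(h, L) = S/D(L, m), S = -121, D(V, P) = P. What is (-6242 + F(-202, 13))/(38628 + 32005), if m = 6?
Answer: -37573/423798 ≈ -0.088658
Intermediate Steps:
F(h, L) = -121/6
(-6242 + F(-202, 13))/(38628 + 32005) = (-6242 - 121/6)/(38628 + 32005) = -37573/6/70633 = -37573/6*1/70633 = -37573/423798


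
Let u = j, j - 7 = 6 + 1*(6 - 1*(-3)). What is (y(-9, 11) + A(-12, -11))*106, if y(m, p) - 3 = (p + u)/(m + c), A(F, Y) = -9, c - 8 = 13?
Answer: -689/2 ≈ -344.50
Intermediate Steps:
j = 22 (j = 7 + (6 + 1*(6 - 1*(-3))) = 7 + (6 + 1*(6 + 3)) = 7 + (6 + 1*9) = 7 + (6 + 9) = 7 + 15 = 22)
c = 21 (c = 8 + 13 = 21)
u = 22
y(m, p) = 3 + (22 + p)/(21 + m) (y(m, p) = 3 + (p + 22)/(m + 21) = 3 + (22 + p)/(21 + m))
(y(-9, 11) + A(-12, -11))*106 = ((85 + 11 + 3*(-9))/(21 - 9) - 9)*106 = ((85 + 11 - 27)/12 - 9)*106 = ((1/12)*69 - 9)*106 = (23/4 - 9)*106 = -13/4*106 = -689/2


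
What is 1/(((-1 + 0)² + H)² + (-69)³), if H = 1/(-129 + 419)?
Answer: -84100/27627522219 ≈ -3.0441e-6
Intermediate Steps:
H = 1/290 ≈ 0.0034483
1/(((-1 + 0)² + H)² + (-69)³) = 1/(((-1 + 0)² + 1/290)² + (-69)³) = 1/(((-1)² + 1/290)² - 328509) = 1/((1 + 1/290)² - 328509) = 1/((291/290)² - 328509) = 1/(84681/84100 - 328509) = 1/(-27627522219/84100) = -84100/27627522219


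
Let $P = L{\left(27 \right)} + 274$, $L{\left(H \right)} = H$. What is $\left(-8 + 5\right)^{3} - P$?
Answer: $-328$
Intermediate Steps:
$P = 301$ ($P = 27 + 274 = 301$)
$\left(-8 + 5\right)^{3} - P = \left(-8 + 5\right)^{3} - 301 = \left(-3\right)^{3} - 301 = -27 - 301 = -328$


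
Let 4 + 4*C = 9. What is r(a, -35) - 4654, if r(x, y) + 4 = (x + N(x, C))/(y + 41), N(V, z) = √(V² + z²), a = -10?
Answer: -13979/3 + 5*√65/24 ≈ -4658.0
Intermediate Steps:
C = 5/4 (C = -1 + (¼)*9 = -1 + 9/4 = 5/4 ≈ 1.2500)
r(x, y) = -4 + (x + √(25/16 + x²))/(41 + y) (r(x, y) = -4 + (x + √(x² + (5/4)²))/(y + 41) = -4 + (x + √(x² + 25/16))/(41 + y) = -4 + (x + √(25/16 + x²))/(41 + y))
r(a, -35) - 4654 = (-164 - 10 - 4*(-35) + √(25 + 16*(-10)²)/4)/(41 - 35) - 4654 = (-164 - 10 + 140 + √(25 + 16*100)/4)/6 - 4654 = (-164 - 10 + 140 + √(25 + 1600)/4)/6 - 4654 = (-164 - 10 + 140 + √1625/4)/6 - 4654 = (-164 - 10 + 140 + (5*√65)/4)/6 - 4654 = (-164 - 10 + 140 + 5*√65/4)/6 - 4654 = (-34 + 5*√65/4)/6 - 4654 = (-17/3 + 5*√65/24) - 4654 = -13979/3 + 5*√65/24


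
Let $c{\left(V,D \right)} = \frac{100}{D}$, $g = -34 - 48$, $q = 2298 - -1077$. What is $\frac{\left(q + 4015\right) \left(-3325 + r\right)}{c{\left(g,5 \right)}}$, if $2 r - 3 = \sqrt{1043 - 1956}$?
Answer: $- \frac{4912133}{4} + \frac{739 i \sqrt{913}}{4} \approx -1.228 \cdot 10^{6} + 5582.4 i$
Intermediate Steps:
$r = \frac{3}{2} + \frac{i \sqrt{913}}{2}$ ($r = \frac{3}{2} + \frac{\sqrt{1043 - 1956}}{2} = \frac{3}{2} + \frac{\sqrt{-913}}{2} = \frac{3}{2} + \frac{i \sqrt{913}}{2} \approx 1.5 + 15.108 i$)
$q = 3375$ ($q = 2298 + 1077 = 3375$)
$g = -82$ ($g = -34 - 48 = -82$)
$\frac{\left(q + 4015\right) \left(-3325 + r\right)}{c{\left(g,5 \right)}} = \frac{\left(3375 + 4015\right) \left(-3325 + \left(\frac{3}{2} + \frac{i \sqrt{913}}{2}\right)\right)}{100 \cdot \frac{1}{5}} = \frac{7390 \left(- \frac{6647}{2} + \frac{i \sqrt{913}}{2}\right)}{100 \cdot \frac{1}{5}} = \frac{-24560665 + 3695 i \sqrt{913}}{20} = \left(-24560665 + 3695 i \sqrt{913}\right) \frac{1}{20} = - \frac{4912133}{4} + \frac{739 i \sqrt{913}}{4}$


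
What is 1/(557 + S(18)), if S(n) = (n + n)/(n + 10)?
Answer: 7/3908 ≈ 0.0017912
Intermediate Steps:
S(n) = 2*n/(10 + n) (S(n) = (2*n)/(10 + n) = 2*n/(10 + n))
1/(557 + S(18)) = 1/(557 + 2*18/(10 + 18)) = 1/(557 + 2*18/28) = 1/(557 + 2*18*(1/28)) = 1/(557 + 9/7) = 1/(3908/7) = 7/3908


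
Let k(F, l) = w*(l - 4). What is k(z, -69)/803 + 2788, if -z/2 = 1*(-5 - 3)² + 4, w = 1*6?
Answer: 30662/11 ≈ 2787.5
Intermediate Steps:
w = 6
z = -136 (z = -2*(1*(-5 - 3)² + 4) = -2*(1*(-8)² + 4) = -2*(1*64 + 4) = -2*(64 + 4) = -2*68 = -136)
k(F, l) = -24 + 6*l (k(F, l) = 6*(l - 4) = 6*(-4 + l) = -24 + 6*l)
k(z, -69)/803 + 2788 = (-24 + 6*(-69))/803 + 2788 = (-24 - 414)*(1/803) + 2788 = -438*1/803 + 2788 = -6/11 + 2788 = 30662/11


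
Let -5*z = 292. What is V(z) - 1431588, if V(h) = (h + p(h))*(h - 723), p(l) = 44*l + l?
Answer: 16689124/25 ≈ 6.6757e+5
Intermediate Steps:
z = -292/5 (z = -⅕*292 = -292/5 ≈ -58.400)
p(l) = 45*l
V(h) = 46*h*(-723 + h) (V(h) = (h + 45*h)*(h - 723) = (46*h)*(-723 + h) = 46*h*(-723 + h))
V(z) - 1431588 = 46*(-292/5)*(-723 - 292/5) - 1431588 = 46*(-292/5)*(-3907/5) - 1431588 = 52478824/25 - 1431588 = 16689124/25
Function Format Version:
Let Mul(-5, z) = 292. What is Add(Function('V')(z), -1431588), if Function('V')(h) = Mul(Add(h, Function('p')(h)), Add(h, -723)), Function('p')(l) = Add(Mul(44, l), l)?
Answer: Rational(16689124, 25) ≈ 6.6757e+5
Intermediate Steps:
z = Rational(-292, 5) (z = Mul(Rational(-1, 5), 292) = Rational(-292, 5) ≈ -58.400)
Function('p')(l) = Mul(45, l)
Function('V')(h) = Mul(46, h, Add(-723, h)) (Function('V')(h) = Mul(Add(h, Mul(45, h)), Add(h, -723)) = Mul(Mul(46, h), Add(-723, h)) = Mul(46, h, Add(-723, h)))
Add(Function('V')(z), -1431588) = Add(Mul(46, Rational(-292, 5), Add(-723, Rational(-292, 5))), -1431588) = Add(Mul(46, Rational(-292, 5), Rational(-3907, 5)), -1431588) = Add(Rational(52478824, 25), -1431588) = Rational(16689124, 25)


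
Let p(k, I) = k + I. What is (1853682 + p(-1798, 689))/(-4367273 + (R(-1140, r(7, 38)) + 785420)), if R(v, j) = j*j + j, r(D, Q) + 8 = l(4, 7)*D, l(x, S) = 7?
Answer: -1852573/3580131 ≈ -0.51746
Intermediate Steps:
r(D, Q) = -8 + 7*D
R(v, j) = j + j² (R(v, j) = j² + j = j + j²)
p(k, I) = I + k
(1853682 + p(-1798, 689))/(-4367273 + (R(-1140, r(7, 38)) + 785420)) = (1853682 + (689 - 1798))/(-4367273 + ((-8 + 7*7)*(1 + (-8 + 7*7)) + 785420)) = (1853682 - 1109)/(-4367273 + ((-8 + 49)*(1 + (-8 + 49)) + 785420)) = 1852573/(-4367273 + (41*(1 + 41) + 785420)) = 1852573/(-4367273 + (41*42 + 785420)) = 1852573/(-4367273 + (1722 + 785420)) = 1852573/(-4367273 + 787142) = 1852573/(-3580131) = 1852573*(-1/3580131) = -1852573/3580131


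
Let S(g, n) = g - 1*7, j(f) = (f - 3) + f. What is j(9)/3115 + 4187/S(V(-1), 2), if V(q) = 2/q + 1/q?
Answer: -2608471/6230 ≈ -418.70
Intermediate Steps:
j(f) = -3 + 2*f (j(f) = (-3 + f) + f = -3 + 2*f)
V(q) = 3/q (V(q) = 2/q + 1/q = 3/q)
S(g, n) = -7 + g (S(g, n) = g - 7 = -7 + g)
j(9)/3115 + 4187/S(V(-1), 2) = (-3 + 2*9)/3115 + 4187/(-7 + 3/(-1)) = (-3 + 18)*(1/3115) + 4187/(-7 + 3*(-1)) = 15*(1/3115) + 4187/(-7 - 3) = 3/623 + 4187/(-10) = 3/623 + 4187*(-⅒) = 3/623 - 4187/10 = -2608471/6230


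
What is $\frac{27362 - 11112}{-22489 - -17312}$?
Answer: $- \frac{16250}{5177} \approx -3.1389$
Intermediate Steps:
$\frac{27362 - 11112}{-22489 - -17312} = \frac{16250}{-22489 + 17312} = \frac{16250}{-5177} = 16250 \left(- \frac{1}{5177}\right) = - \frac{16250}{5177}$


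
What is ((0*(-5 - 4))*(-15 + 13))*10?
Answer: 0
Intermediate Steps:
((0*(-5 - 4))*(-15 + 13))*10 = ((0*(-9))*(-2))*10 = (0*(-2))*10 = 0*10 = 0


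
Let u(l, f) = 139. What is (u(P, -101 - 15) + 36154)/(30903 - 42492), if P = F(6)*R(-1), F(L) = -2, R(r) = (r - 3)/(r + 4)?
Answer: -36293/11589 ≈ -3.1317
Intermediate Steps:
R(r) = (-3 + r)/(4 + r)
P = 8/3 (P = -2*(-3 - 1)/(4 - 1) = -2*(-4)/3 = -2*(-4/3) = 8/3 ≈ 2.6667)
(u(P, -101 - 15) + 36154)/(30903 - 42492) = (139 + 36154)/(30903 - 42492) = 36293/(-11589) = 36293*(-1/11589) = -36293/11589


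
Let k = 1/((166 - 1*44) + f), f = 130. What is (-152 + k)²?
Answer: 1467119809/63504 ≈ 23103.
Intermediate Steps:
k = 1/252 (k = 1/((166 - 1*44) + 130) = 1/((166 - 44) + 130) = 1/(122 + 130) = 1/252 ≈ 0.0039683)
(-152 + k)² = (-152 + 1/252)² = (-38303/252)² = 1467119809/63504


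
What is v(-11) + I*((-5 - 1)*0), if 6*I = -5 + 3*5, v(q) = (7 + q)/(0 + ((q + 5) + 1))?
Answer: ⅘ ≈ 0.80000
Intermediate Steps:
v(q) = (7 + q)/(6 + q) (v(q) = (7 + q)/(0 + ((5 + q) + 1)) = (7 + q)/(0 + (6 + q)) = (7 + q)/(6 + q))
I = 5/3 (I = (-5 + 3*5)/6 = (-5 + 15)/6 = (⅙)*10 = 5/3 ≈ 1.6667)
v(-11) + I*((-5 - 1)*0) = (7 - 11)/(6 - 11) + 5*((-5 - 1)*0)/3 = -4/(-5) + 5*(-6*0)/3 = -⅕*(-4) + (5/3)*0 = ⅘ + 0 = ⅘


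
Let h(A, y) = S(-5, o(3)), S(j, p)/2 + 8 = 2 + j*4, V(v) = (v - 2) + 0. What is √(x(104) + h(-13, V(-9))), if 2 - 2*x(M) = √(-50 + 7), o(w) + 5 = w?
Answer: √(-204 - 2*I*√43)/2 ≈ 0.22944 - 7.1451*I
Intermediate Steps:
o(w) = -5 + w
x(M) = 1 - I*√43/2 (x(M) = 1 - √(-50 + 7)/2 = 1 - I*√43/2)
V(v) = -2 + v (V(v) = (-2 + v) + 0 = -2 + v)
S(j, p) = -12 + 8*j (S(j, p) = -16 + 2*(2 + j*4) = -16 + 2*(2 + 4*j) = -16 + (4 + 8*j) = -12 + 8*j)
h(A, y) = -52 (h(A, y) = -12 + 8*(-5) = -12 - 40 = -52)
√(x(104) + h(-13, V(-9))) = √((1 - I*√43/2) - 52) = √(-51 - I*√43/2)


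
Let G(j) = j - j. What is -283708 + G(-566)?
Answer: -283708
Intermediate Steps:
G(j) = 0
-283708 + G(-566) = -283708 + 0 = -283708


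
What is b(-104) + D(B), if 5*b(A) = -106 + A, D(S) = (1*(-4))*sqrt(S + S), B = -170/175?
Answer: -42 - 8*I*sqrt(595)/35 ≈ -42.0 - 5.5755*I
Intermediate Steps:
B = -34/35 (B = -170*1/175 = -34/35 ≈ -0.97143)
D(S) = -4*sqrt(2)*sqrt(S)
b(A) = -106/5 + A/5 (b(A) = (-106 + A)/5 = -106/5 + A/5)
b(-104) + D(B) = (-106/5 + (1/5)*(-104)) - 4*sqrt(2)*sqrt(-34/35) = (-106/5 - 104/5) - 4*sqrt(2)*I*sqrt(1190)/35 = -42 - 8*I*sqrt(595)/35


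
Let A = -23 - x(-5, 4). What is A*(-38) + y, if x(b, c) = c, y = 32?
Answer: 1058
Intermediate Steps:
A = -27 (A = -23 - 1*4 = -23 - 4 = -27)
A*(-38) + y = -27*(-38) + 32 = 1026 + 32 = 1058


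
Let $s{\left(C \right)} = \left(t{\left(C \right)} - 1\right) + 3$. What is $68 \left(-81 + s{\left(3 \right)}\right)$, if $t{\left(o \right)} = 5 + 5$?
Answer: $-4692$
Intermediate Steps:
$t{\left(o \right)} = 10$
$s{\left(C \right)} = 12$ ($s{\left(C \right)} = \left(10 - 1\right) + 3 = 9 + 3 = 12$)
$68 \left(-81 + s{\left(3 \right)}\right) = 68 \left(-81 + 12\right) = 68 \left(-69\right) = -4692$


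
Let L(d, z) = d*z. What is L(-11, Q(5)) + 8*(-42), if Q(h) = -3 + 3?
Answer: -336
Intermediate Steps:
Q(h) = 0
L(-11, Q(5)) + 8*(-42) = -11*0 + 8*(-42) = 0 - 336 = -336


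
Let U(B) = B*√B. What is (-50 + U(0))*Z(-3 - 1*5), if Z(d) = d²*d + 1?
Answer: 25550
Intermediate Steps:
Z(d) = 1 + d³ (Z(d) = d³ + 1 = 1 + d³)
U(B) = B^(3/2)
(-50 + U(0))*Z(-3 - 1*5) = (-50 + 0^(3/2))*(1 + (-3 - 1*5)³) = (-50 + 0)*(1 + (-3 - 5)³) = -50*(1 + (-8)³) = -50*(1 - 512) = -50*(-511) = 25550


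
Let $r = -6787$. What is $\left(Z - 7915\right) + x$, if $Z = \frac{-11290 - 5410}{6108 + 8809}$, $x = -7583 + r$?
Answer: $- \frac{332442045}{14917} \approx -22286.0$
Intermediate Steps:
$x = -14370$ ($x = -7583 - 6787 = -14370$)
$Z = - \frac{16700}{14917} \approx -1.1195$
$\left(Z - 7915\right) + x = \left(- \frac{16700}{14917} - 7915\right) - 14370 = - \frac{118084755}{14917} - 14370 = - \frac{332442045}{14917}$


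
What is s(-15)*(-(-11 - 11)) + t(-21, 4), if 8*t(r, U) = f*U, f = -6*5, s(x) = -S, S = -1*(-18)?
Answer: -411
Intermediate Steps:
S = 18
s(x) = -18 (s(x) = -1*18 = -18)
f = -30
t(r, U) = -15*U/4 (t(r, U) = (-30*U)/8 = -15*U/4)
s(-15)*(-(-11 - 11)) + t(-21, 4) = -(-18)*(-11 - 11) - 15/4*4 = -(-18)*(-22) - 15 = -18*22 - 15 = -396 - 15 = -411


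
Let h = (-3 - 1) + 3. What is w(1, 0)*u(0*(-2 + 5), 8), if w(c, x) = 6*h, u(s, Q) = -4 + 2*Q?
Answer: -72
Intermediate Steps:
h = -1 (h = -4 + 3 = -1)
w(c, x) = -6 (w(c, x) = 6*(-1) = -6)
w(1, 0)*u(0*(-2 + 5), 8) = -6*(-4 + 2*8) = -6*(-4 + 16) = -6*12 = -72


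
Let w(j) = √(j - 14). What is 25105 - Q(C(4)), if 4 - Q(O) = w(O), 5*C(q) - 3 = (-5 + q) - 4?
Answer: 25101 + 6*I*√10/5 ≈ 25101.0 + 3.7947*I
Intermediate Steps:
C(q) = -6/5 + q/5 (C(q) = ⅗ + ((-5 + q) - 4)/5 = ⅗ + (-9 + q)/5 = ⅗ + (-9/5 + q/5) = -6/5 + q/5)
w(j) = √(-14 + j)
Q(O) = 4 - √(-14 + O)
25105 - Q(C(4)) = 25105 - (4 - √(-14 + (-6/5 + (⅕)*4))) = 25105 - (4 - √(-14 + (-6/5 + ⅘))) = 25105 - (4 - √(-14 - ⅖)) = 25105 - (4 - √(-72/5)) = 25105 - (4 - 6*I*√10/5) = 25105 + (-4 + 6*I*√10/5) = 25101 + 6*I*√10/5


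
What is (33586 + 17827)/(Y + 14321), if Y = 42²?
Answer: 51413/16085 ≈ 3.1963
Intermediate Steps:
Y = 1764
(33586 + 17827)/(Y + 14321) = (33586 + 17827)/(1764 + 14321) = 51413/16085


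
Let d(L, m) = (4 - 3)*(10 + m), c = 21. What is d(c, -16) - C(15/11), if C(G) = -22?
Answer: 16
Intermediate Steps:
d(L, m) = 10 + m (d(L, m) = 1*(10 + m) = 10 + m)
d(c, -16) - C(15/11) = (10 - 16) - 1*(-22) = -6 + 22 = 16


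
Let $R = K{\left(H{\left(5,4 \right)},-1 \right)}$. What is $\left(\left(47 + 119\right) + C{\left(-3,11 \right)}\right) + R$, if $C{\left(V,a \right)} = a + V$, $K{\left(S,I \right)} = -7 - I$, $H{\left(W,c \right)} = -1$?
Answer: $168$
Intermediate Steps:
$R = -6$ ($R = -7 - -1 = -7 + 1 = -6$)
$C{\left(V,a \right)} = V + a$
$\left(\left(47 + 119\right) + C{\left(-3,11 \right)}\right) + R = \left(\left(47 + 119\right) + \left(-3 + 11\right)\right) - 6 = \left(166 + 8\right) - 6 = 174 - 6 = 168$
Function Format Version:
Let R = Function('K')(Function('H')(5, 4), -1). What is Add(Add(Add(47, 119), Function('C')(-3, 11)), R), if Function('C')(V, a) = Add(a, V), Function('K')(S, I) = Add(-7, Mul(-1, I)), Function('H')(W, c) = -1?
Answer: 168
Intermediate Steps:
R = -6 (R = Add(-7, Mul(-1, -1)) = Add(-7, 1) = -6)
Function('C')(V, a) = Add(V, a)
Add(Add(Add(47, 119), Function('C')(-3, 11)), R) = Add(Add(Add(47, 119), Add(-3, 11)), -6) = Add(Add(166, 8), -6) = Add(174, -6) = 168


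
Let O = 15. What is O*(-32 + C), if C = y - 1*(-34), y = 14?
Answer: 240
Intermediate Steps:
C = 48 (C = 14 - 1*(-34) = 14 + 34 = 48)
O*(-32 + C) = 15*(-32 + 48) = 15*16 = 240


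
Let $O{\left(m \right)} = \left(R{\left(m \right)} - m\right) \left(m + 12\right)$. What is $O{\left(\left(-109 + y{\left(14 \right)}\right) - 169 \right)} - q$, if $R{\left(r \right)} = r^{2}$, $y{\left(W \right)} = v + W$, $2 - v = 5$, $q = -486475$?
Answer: $-17760305$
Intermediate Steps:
$v = -3$ ($v = 2 - 5 = -3$)
$y{\left(W \right)} = -3 + W$
$O{\left(m \right)} = \left(12 + m\right) \left(m^{2} - m\right)$ ($O{\left(m \right)} = \left(m^{2} - m\right) \left(m + 12\right) = \left(m^{2} - m\right) \left(12 + m\right) = \left(12 + m\right) \left(m^{2} - m\right)$)
$O{\left(\left(-109 + y{\left(14 \right)}\right) - 169 \right)} - q = \left(\left(-109 + \left(-3 + 14\right)\right) - 169\right) \left(-12 + \left(\left(-109 + \left(-3 + 14\right)\right) - 169\right)^{2} + 11 \left(\left(-109 + \left(-3 + 14\right)\right) - 169\right)\right) - -486475 = \left(\left(-109 + 11\right) - 169\right) \left(-12 + \left(\left(-109 + 11\right) - 169\right)^{2} + 11 \left(\left(-109 + 11\right) - 169\right)\right) + 486475 = \left(-98 - 169\right) \left(-12 + \left(-98 - 169\right)^{2} + 11 \left(-98 - 169\right)\right) + 486475 = - 267 \left(-12 + \left(-267\right)^{2} + 11 \left(-267\right)\right) + 486475 = - 267 \left(-12 + 71289 - 2937\right) + 486475 = \left(-267\right) 68340 + 486475 = -18246780 + 486475 = -17760305$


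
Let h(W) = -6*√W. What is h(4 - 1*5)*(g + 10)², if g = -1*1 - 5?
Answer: -96*I ≈ -96.0*I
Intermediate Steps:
g = -6 (g = -1 - 5 = -6)
h(4 - 1*5)*(g + 10)² = (-6*√(4 - 1*5))*(-6 + 10)² = -6*√(4 - 5)*4² = -6*I*16 = -96*I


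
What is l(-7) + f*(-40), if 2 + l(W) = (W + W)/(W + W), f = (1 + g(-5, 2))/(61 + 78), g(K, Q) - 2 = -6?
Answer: -19/139 ≈ -0.13669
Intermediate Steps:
g(K, Q) = -4 (g(K, Q) = 2 - 6 = -4)
f = -3/139 (f = (1 - 4)/(61 + 78) = -3/139 ≈ -0.021583)
l(W) = -1 (l(W) = -2 + (W + W)/(W + W) = -2 + (2*W)/((2*W)) = -2 + (2*W)*(1/(2*W)) = -2 + 1 = -1)
l(-7) + f*(-40) = -1 - 3/139*(-40) = -1 + 120/139 = -19/139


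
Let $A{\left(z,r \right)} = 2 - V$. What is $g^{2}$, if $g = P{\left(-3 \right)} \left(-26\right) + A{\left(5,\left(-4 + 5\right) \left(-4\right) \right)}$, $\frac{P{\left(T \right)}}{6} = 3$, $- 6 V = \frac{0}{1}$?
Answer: $217156$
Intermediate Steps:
$V = 0$ ($V = - \frac{0 \cdot 1^{-1}}{6} = - \frac{0 \cdot 1}{6} = \left(- \frac{1}{6}\right) 0 = 0$)
$P{\left(T \right)} = 18$ ($P{\left(T \right)} = 6 \cdot 3 = 18$)
$A{\left(z,r \right)} = 2$ ($A{\left(z,r \right)} = 2 - 0 = 2 + 0 = 2$)
$g = -466$ ($g = 18 \left(-26\right) + 2 = -468 + 2 = -466$)
$g^{2} = \left(-466\right)^{2} = 217156$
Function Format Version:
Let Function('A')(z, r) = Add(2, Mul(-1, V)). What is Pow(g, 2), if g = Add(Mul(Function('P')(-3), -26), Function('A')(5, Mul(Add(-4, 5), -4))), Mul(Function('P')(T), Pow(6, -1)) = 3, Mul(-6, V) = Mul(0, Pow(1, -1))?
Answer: 217156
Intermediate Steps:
V = 0 (V = Mul(Rational(-1, 6), Mul(0, Pow(1, -1))) = Mul(Rational(-1, 6), Mul(0, 1)) = Mul(Rational(-1, 6), 0) = 0)
Function('P')(T) = 18 (Function('P')(T) = Mul(6, 3) = 18)
Function('A')(z, r) = 2 (Function('A')(z, r) = Add(2, Mul(-1, 0)) = Add(2, 0) = 2)
g = -466 (g = Add(Mul(18, -26), 2) = Add(-468, 2) = -466)
Pow(g, 2) = Pow(-466, 2) = 217156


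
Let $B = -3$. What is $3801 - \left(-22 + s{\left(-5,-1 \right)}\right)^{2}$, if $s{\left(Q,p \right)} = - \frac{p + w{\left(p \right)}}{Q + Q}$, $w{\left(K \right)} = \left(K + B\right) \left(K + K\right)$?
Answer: $\frac{334731}{100} \approx 3347.3$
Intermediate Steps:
$w{\left(K \right)} = 2 K \left(-3 + K\right)$ ($w{\left(K \right)} = \left(K - 3\right) \left(K + K\right) = \left(-3 + K\right) 2 K = 2 K \left(-3 + K\right)$)
$s{\left(Q,p \right)} = - \frac{p + 2 p \left(-3 + p\right)}{2 Q}$ ($s{\left(Q,p \right)} = - \frac{p + 2 p \left(-3 + p\right)}{Q + Q} = - \frac{p + 2 p \left(-3 + p\right)}{2 Q}$)
$3801 - \left(-22 + s{\left(-5,-1 \right)}\right)^{2} = 3801 - \left(-22 + \frac{1}{2} \left(-1\right) \frac{1}{-5} \left(5 - -2\right)\right)^{2} = 3801 - \left(-22 + \frac{1}{2} \left(-1\right) \left(- \frac{1}{5}\right) \left(5 + 2\right)\right)^{2} = 3801 - \left(-22 + \frac{1}{2} \left(-1\right) \left(- \frac{1}{5}\right) 7\right)^{2} = 3801 - \left(-22 + \frac{7}{10}\right)^{2} = 3801 - \left(- \frac{213}{10}\right)^{2} = 3801 - \frac{45369}{100} = \frac{334731}{100}$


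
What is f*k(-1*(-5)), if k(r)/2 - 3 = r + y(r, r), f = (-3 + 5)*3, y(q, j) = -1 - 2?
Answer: 60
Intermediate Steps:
y(q, j) = -3
f = 6 (f = 2*3 = 6)
k(r) = 2*r (k(r) = 6 + 2*(r - 3) = 6 + 2*(-3 + r) = 6 + (-6 + 2*r) = 2*r)
f*k(-1*(-5)) = 6*(2*(-1*(-5))) = 6*(2*5) = 6*10 = 60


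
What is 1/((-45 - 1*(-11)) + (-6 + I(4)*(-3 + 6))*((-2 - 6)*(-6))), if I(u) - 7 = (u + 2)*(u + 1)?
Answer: 1/5006 ≈ 0.00019976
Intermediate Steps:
I(u) = 7 + (1 + u)*(2 + u) (I(u) = 7 + (u + 2)*(u + 1) = 7 + (2 + u)*(1 + u) = 7 + (1 + u)*(2 + u))
1/((-45 - 1*(-11)) + (-6 + I(4)*(-3 + 6))*((-2 - 6)*(-6))) = 1/((-45 - 1*(-11)) + (-6 + (9 + 4**2 + 3*4)*(-3 + 6))*((-2 - 6)*(-6))) = 1/((-45 + 11) + (-6 + (9 + 16 + 12)*3)*(-8*(-6))) = 1/(-34 + (-6 + 37*3)*48) = 1/(-34 + (-6 + 111)*48) = 1/(-34 + 105*48) = 1/(-34 + 5040) = 1/5006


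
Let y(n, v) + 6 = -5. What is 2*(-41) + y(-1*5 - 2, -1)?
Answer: -93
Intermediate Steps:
y(n, v) = -11 (y(n, v) = -6 - 5 = -11)
2*(-41) + y(-1*5 - 2, -1) = 2*(-41) - 11 = -82 - 11 = -93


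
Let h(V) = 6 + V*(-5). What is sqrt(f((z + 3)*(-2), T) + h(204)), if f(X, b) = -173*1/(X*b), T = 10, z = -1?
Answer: I*sqrt(403870)/20 ≈ 31.775*I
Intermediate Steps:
h(V) = 6 - 5*V
f(X, b) = -173/(X*b) (f(X, b) = -173*1/(X*b) = -173/(X*b))
sqrt(f((z + 3)*(-2), T) + h(204)) = sqrt(-173/((-1 + 3)*(-2)*10) + (6 - 5*204)) = sqrt(-173*1/10/2*(-2) + (6 - 1020)) = sqrt(-173*1/10/(-4) - 1014) = sqrt(-173*(-1/4)*1/10 - 1014) = sqrt(173/40 - 1014) = sqrt(-40387/40) = I*sqrt(403870)/20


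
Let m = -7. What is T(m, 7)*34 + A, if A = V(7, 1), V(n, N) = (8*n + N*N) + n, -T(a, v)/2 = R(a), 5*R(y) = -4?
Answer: 592/5 ≈ 118.40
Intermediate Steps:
R(y) = -4/5 (R(y) = (1/5)*(-4) = -4/5)
T(a, v) = 8/5 (T(a, v) = -2*(-4/5) = 8/5)
V(n, N) = N**2 + 9*n (V(n, N) = (8*n + N**2) + n = (N**2 + 8*n) + n = N**2 + 9*n)
A = 64 (A = 1**2 + 9*7 = 1 + 63 = 64)
T(m, 7)*34 + A = (8/5)*34 + 64 = 272/5 + 64 = 592/5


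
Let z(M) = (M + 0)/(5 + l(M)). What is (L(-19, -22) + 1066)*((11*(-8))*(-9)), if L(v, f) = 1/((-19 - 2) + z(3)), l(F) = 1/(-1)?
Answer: 7598096/9 ≈ 8.4423e+5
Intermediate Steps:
l(F) = -1
z(M) = M/4 (z(M) = (M + 0)/(5 - 1) = M/4)
L(v, f) = -4/81 (L(v, f) = 1/((-19 - 2) + (¼)*3) = 1/(-21 + ¾) = 1/(-81/4) = -4/81)
(L(-19, -22) + 1066)*((11*(-8))*(-9)) = (-4/81 + 1066)*((11*(-8))*(-9)) = 86342*(-88*(-9))/81 = (86342/81)*792 = 7598096/9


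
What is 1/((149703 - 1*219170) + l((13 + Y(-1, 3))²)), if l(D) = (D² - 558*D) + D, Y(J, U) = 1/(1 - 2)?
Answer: -1/128939 ≈ -7.7556e-6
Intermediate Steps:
Y(J, U) = -1 (Y(J, U) = 1/(-1) = -1)
l(D) = D² - 557*D
1/((149703 - 1*219170) + l((13 + Y(-1, 3))²)) = 1/((149703 - 1*219170) + (13 - 1)²*(-557 + (13 - 1)²)) = 1/((149703 - 219170) + 12²*(-557 + 12²)) = 1/(-69467 + 144*(-557 + 144)) = 1/(-69467 + 144*(-413)) = 1/(-69467 - 59472) = 1/(-128939) = -1/128939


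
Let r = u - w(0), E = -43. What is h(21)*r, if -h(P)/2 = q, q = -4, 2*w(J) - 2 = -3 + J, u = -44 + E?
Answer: -692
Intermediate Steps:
u = -87 (u = -44 - 43 = -87)
w(J) = -½ + J/2 (w(J) = 1 + (-3 + J)/2 = 1 + (-3/2 + J/2) = -½ + J/2)
h(P) = 8 (h(P) = -2*(-4) = 8)
r = -173/2 (r = -87 - (-½ + (½)*0) = -87 - (-½ + 0) = -87 - 1*(-½) = -87 + ½ = -173/2 ≈ -86.500)
h(21)*r = 8*(-173/2) = -692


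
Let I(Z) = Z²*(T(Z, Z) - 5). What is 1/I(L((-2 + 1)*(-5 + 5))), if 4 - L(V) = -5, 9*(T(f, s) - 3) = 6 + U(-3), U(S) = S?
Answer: -1/135 ≈ -0.0074074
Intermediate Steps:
T(f, s) = 10/3 (T(f, s) = 3 + (6 - 3)/9 = 3 + (⅑)*3 = 3 + ⅓ = 10/3)
L(V) = 9 (L(V) = 4 - 1*(-5) = 4 + 5 = 9)
I(Z) = -5*Z²/3 (I(Z) = Z²*(10/3 - 5) = Z²*(-5/3) = -5*Z²/3)
1/I(L((-2 + 1)*(-5 + 5))) = 1/(-5/3*9²) = 1/(-5/3*81) = 1/(-135) = -1/135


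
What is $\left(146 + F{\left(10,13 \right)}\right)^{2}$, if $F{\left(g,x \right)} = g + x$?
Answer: $28561$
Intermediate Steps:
$\left(146 + F{\left(10,13 \right)}\right)^{2} = \left(146 + \left(10 + 13\right)\right)^{2} = \left(146 + 23\right)^{2} = 169^{2} = 28561$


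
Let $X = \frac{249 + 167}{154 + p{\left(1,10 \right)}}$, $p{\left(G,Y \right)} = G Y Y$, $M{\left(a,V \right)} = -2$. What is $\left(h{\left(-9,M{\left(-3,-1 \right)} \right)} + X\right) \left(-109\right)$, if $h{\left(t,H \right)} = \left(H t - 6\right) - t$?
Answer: $- \frac{313375}{127} \approx -2467.5$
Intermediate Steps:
$h{\left(t,H \right)} = -6 - t + H t$ ($h{\left(t,H \right)} = \left(-6 + H t\right) - t = -6 - t + H t$)
$p{\left(G,Y \right)} = G Y^{2}$
$X = \frac{208}{127}$ ($X = \frac{249 + 167}{154 + 1 \cdot 10^{2}} = \frac{416}{154 + 1 \cdot 100} = \frac{416}{154 + 100} = \frac{416}{254} = 416 \cdot \frac{1}{254} = \frac{208}{127} \approx 1.6378$)
$\left(h{\left(-9,M{\left(-3,-1 \right)} \right)} + X\right) \left(-109\right) = \left(\left(-6 - -9 - -18\right) + \frac{208}{127}\right) \left(-109\right) = \left(\left(-6 + 9 + 18\right) + \frac{208}{127}\right) \left(-109\right) = \left(21 + \frac{208}{127}\right) \left(-109\right) = \frac{2875}{127} \left(-109\right) = - \frac{313375}{127}$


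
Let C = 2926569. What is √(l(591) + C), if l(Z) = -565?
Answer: 2*√731501 ≈ 1710.6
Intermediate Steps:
√(l(591) + C) = √(-565 + 2926569) = √2926004 = 2*√731501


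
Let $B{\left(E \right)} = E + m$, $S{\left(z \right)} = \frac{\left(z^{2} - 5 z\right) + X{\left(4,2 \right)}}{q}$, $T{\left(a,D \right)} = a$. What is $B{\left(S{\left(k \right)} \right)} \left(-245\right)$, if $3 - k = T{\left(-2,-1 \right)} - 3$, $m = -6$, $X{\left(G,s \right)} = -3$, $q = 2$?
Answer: $- \frac{2205}{2} \approx -1102.5$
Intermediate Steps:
$k = 8$ ($k = 3 - \left(-2 - 3\right) = 3 - -5 = 3 + 5 = 8$)
$S{\left(z \right)} = - \frac{3}{2} + \frac{z^{2}}{2} - \frac{5 z}{2}$ ($S{\left(z \right)} = \frac{\left(z^{2} - 5 z\right) - 3}{2} = \left(-3 + z^{2} - 5 z\right) \frac{1}{2} = - \frac{3}{2} + \frac{z^{2}}{2} - \frac{5 z}{2}$)
$B{\left(E \right)} = -6 + E$ ($B{\left(E \right)} = E - 6 = -6 + E$)
$B{\left(S{\left(k \right)} \right)} \left(-245\right) = \left(-6 - \left(\frac{43}{2} - 32\right)\right) \left(-245\right) = \left(-6 - - \frac{21}{2}\right) \left(-245\right) = \left(-6 + \frac{21}{2}\right) \left(-245\right) = \frac{9}{2} \left(-245\right) = - \frac{2205}{2}$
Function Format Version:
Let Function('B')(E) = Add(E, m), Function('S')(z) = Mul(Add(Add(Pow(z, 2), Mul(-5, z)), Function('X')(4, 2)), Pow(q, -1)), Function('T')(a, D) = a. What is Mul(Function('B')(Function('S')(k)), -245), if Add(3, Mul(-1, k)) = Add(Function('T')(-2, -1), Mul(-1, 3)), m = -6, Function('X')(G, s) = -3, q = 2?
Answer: Rational(-2205, 2) ≈ -1102.5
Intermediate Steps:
k = 8 (k = Add(3, Mul(-1, Add(-2, Mul(-1, 3)))) = Add(3, Mul(-1, Add(-2, -3))) = Add(3, Mul(-1, -5)) = Add(3, 5) = 8)
Function('S')(z) = Add(Rational(-3, 2), Mul(Rational(1, 2), Pow(z, 2)), Mul(Rational(-5, 2), z)) (Function('S')(z) = Mul(Add(Add(Pow(z, 2), Mul(-5, z)), -3), Pow(2, -1)) = Mul(Add(-3, Pow(z, 2), Mul(-5, z)), Rational(1, 2)) = Add(Rational(-3, 2), Mul(Rational(1, 2), Pow(z, 2)), Mul(Rational(-5, 2), z)))
Function('B')(E) = Add(-6, E) (Function('B')(E) = Add(E, -6) = Add(-6, E))
Mul(Function('B')(Function('S')(k)), -245) = Mul(Add(-6, Add(Rational(-3, 2), Mul(Rational(1, 2), Pow(8, 2)), Mul(Rational(-5, 2), 8))), -245) = Mul(Add(-6, Add(Rational(-3, 2), Mul(Rational(1, 2), 64), -20)), -245) = Mul(Add(-6, Add(Rational(-3, 2), 32, -20)), -245) = Mul(Add(-6, Rational(21, 2)), -245) = Mul(Rational(9, 2), -245) = Rational(-2205, 2)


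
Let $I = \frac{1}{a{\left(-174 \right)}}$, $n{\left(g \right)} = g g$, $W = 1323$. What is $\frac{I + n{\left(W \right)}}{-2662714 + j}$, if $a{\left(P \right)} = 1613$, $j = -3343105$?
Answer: $- \frac{2823280678}{9687386047} \approx -0.29144$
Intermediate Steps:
$n{\left(g \right)} = g^{2}$
$I = \frac{1}{1613} \approx 0.00061996$
$\frac{I + n{\left(W \right)}}{-2662714 + j} = \frac{\frac{1}{1613} + 1323^{2}}{-2662714 - 3343105} = \frac{\frac{1}{1613} + 1750329}{-6005819} = \frac{2823280678}{1613} \left(- \frac{1}{6005819}\right) = - \frac{2823280678}{9687386047}$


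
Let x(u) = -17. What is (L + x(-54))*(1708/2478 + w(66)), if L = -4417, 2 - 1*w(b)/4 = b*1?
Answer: 66790820/59 ≈ 1.1320e+6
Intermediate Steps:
w(b) = 8 - 4*b
(L + x(-54))*(1708/2478 + w(66)) = (-4417 - 17)*(1708/2478 + (8 - 4*66)) = -4434*(1708*(1/2478) + (8 - 264)) = -4434*(122/177 - 256) = -4434*(-45190/177) = 66790820/59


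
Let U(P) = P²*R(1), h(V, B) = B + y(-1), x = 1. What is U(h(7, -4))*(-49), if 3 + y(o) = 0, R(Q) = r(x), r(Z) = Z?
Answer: -2401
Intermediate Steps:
R(Q) = 1
y(o) = -3 (y(o) = -3 + 0 = -3)
h(V, B) = -3 + B (h(V, B) = B - 3 = -3 + B)
U(P) = P² (U(P) = P²*1 = P²)
U(h(7, -4))*(-49) = (-3 - 4)²*(-49) = (-7)²*(-49) = 49*(-49) = -2401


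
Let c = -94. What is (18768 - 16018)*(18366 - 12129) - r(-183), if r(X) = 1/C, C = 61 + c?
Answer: 566007751/33 ≈ 1.7152e+7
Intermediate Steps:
C = -33 (C = 61 - 94 = -33)
r(X) = -1/33 (r(X) = 1/(-33) = -1/33)
(18768 - 16018)*(18366 - 12129) - r(-183) = (18768 - 16018)*(18366 - 12129) - 1*(-1/33) = 2750*6237 + 1/33 = 17151750 + 1/33 = 566007751/33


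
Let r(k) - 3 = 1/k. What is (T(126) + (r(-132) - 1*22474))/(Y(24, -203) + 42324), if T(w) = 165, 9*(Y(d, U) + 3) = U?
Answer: -8833179/16750184 ≈ -0.52735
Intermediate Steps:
r(k) = 3 + 1/k
Y(d, U) = -3 + U/9
(T(126) + (r(-132) - 1*22474))/(Y(24, -203) + 42324) = (165 + ((3 + 1/(-132)) - 1*22474))/((-3 + (⅑)*(-203)) + 42324) = (165 + ((3 - 1/132) - 22474))/((-3 - 203/9) + 42324) = (165 + (395/132 - 22474))/(-230/9 + 42324) = (165 - 2966173/132)/(380686/9) = -2944393/132*9/380686 = -8833179/16750184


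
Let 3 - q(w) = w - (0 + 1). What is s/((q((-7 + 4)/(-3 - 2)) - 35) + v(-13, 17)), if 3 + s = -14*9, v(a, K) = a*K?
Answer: 215/421 ≈ 0.51069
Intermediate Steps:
v(a, K) = K*a
s = -129 (s = -3 - 14*9 = -3 - 126 = -129)
q(w) = 4 - w (q(w) = 3 - (w - (0 + 1)) = 3 - (w - 1*1) = 3 - (w - 1) = 3 - (-1 + w) = 3 + (1 - w) = 4 - w)
s/((q((-7 + 4)/(-3 - 2)) - 35) + v(-13, 17)) = -129/(((4 - (-7 + 4)/(-3 - 2)) - 35) + 17*(-13)) = -129/(((4 - (-3)/(-5)) - 35) - 221) = -129/(((4 - (-3)*(-1)/5) - 35) - 221) = -129/(((4 - 1*⅗) - 35) - 221) = -129/(((4 - ⅗) - 35) - 221) = -129/((17/5 - 35) - 221) = -129/(-158/5 - 221) = -129/(-1263/5) = -5/1263*(-129) = 215/421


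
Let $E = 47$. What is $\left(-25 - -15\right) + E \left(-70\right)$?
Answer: $-3300$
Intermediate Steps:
$\left(-25 - -15\right) + E \left(-70\right) = \left(-25 - -15\right) + 47 \left(-70\right) = \left(-25 + 15\right) - 3290 = -10 - 3290 = -3300$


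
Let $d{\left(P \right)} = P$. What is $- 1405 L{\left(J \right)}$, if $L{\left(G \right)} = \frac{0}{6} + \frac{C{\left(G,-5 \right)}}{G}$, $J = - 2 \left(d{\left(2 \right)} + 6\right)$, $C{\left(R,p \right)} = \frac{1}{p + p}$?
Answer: $- \frac{281}{32} \approx -8.7813$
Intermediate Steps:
$C{\left(R,p \right)} = \frac{1}{2 p}$
$J = -16$ ($J = - 2 \left(2 + 6\right) = \left(-2\right) 8 = -16$)
$L{\left(G \right)} = - \frac{1}{10 G}$ ($L{\left(G \right)} = \frac{0}{6} + \frac{\frac{1}{2} \frac{1}{-5}}{G} = 0 \cdot \frac{1}{6} + \frac{\frac{1}{2} \left(- \frac{1}{5}\right)}{G} = 0 - \frac{1}{10 G} = - \frac{1}{10 G}$)
$- 1405 L{\left(J \right)} = - 1405 \left(- \frac{1}{10 \left(-16\right)}\right) = - 1405 \left(\left(- \frac{1}{10}\right) \left(- \frac{1}{16}\right)\right) = \left(-1405\right) \frac{1}{160} = - \frac{281}{32}$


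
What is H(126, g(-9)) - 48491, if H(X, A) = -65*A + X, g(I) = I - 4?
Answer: -47520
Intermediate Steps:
g(I) = -4 + I
H(X, A) = X - 65*A
H(126, g(-9)) - 48491 = (126 - 65*(-4 - 9)) - 48491 = (126 - 65*(-13)) - 48491 = (126 + 845) - 48491 = 971 - 48491 = -47520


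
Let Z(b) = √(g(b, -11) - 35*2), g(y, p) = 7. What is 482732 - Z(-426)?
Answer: 482732 - 3*I*√7 ≈ 4.8273e+5 - 7.9373*I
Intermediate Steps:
Z(b) = 3*I*√7 (Z(b) = √(7 - 35*2) = √(7 - 70) = √(-63) = 3*I*√7)
482732 - Z(-426) = 482732 - 3*I*√7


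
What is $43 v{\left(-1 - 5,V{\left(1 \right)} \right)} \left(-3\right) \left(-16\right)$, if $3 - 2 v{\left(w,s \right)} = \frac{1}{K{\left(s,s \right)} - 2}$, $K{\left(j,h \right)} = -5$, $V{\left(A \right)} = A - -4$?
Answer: $\frac{22704}{7} \approx 3243.4$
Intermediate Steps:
$V{\left(A \right)} = 4 + A$ ($V{\left(A \right)} = A + 4 = 4 + A$)
$v{\left(w,s \right)} = \frac{11}{7}$ ($v{\left(w,s \right)} = \frac{3}{2} - \frac{1}{2 \left(-5 - 2\right)} = \frac{3}{2} - \frac{1}{2 \left(-7\right)} = \frac{3}{2} - - \frac{1}{14} = \frac{3}{2} + \frac{1}{14} = \frac{11}{7}$)
$43 v{\left(-1 - 5,V{\left(1 \right)} \right)} \left(-3\right) \left(-16\right) = 43 \cdot \frac{11}{7} \left(-3\right) \left(-16\right) = 43 \left(- \frac{33}{7}\right) \left(-16\right) = \left(- \frac{1419}{7}\right) \left(-16\right) = \frac{22704}{7}$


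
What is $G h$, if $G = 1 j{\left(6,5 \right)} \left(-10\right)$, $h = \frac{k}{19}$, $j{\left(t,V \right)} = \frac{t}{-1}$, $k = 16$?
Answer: $\frac{960}{19} \approx 50.526$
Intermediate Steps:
$j{\left(t,V \right)} = - t$ ($j{\left(t,V \right)} = t \left(-1\right) = - t$)
$h = \frac{16}{19} \approx 0.8421$
$G = 60$ ($G = 1 \left(\left(-1\right) 6\right) \left(-10\right) = 1 \left(-6\right) \left(-10\right) = \left(-6\right) \left(-10\right) = 60$)
$G h = 60 \cdot \frac{16}{19} = \frac{960}{19}$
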